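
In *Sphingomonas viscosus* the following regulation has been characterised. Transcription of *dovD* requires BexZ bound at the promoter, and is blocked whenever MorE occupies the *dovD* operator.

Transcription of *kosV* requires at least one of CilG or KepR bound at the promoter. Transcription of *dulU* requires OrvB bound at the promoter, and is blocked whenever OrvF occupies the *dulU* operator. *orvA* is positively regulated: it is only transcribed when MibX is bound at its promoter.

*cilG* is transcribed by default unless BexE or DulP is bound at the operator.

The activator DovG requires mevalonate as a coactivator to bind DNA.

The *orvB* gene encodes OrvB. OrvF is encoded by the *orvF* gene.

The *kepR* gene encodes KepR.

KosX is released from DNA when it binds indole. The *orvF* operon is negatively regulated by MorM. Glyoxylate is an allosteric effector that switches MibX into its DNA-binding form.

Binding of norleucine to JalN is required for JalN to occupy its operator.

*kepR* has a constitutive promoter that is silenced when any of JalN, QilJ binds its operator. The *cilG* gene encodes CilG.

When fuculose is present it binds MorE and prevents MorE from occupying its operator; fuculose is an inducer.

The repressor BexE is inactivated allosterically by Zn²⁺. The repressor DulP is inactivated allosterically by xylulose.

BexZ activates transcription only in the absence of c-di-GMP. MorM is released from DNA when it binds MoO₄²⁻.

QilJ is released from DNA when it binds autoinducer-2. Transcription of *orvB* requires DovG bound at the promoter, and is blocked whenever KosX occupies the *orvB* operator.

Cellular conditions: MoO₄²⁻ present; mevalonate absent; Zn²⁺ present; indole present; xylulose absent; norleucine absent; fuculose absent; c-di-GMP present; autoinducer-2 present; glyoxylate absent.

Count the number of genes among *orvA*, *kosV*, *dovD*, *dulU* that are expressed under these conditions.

1

Glyoxylate is absent, so MibX is inactive.
Required activator MibX is absent, so *orvA* is not transcribed.
→ *orvA* is OFF.
Zn²⁺ is present, so BexE is inactive.
Xylulose is absent, so DulP is active.
With repressor DulP bound, *cilG* is not transcribed.
So CilG is not produced.
Norleucine is absent, so JalN is inactive.
Autoinducer-2 is present, so QilJ is inactive.
With no repressor bound, *kepR* is transcribed.
So KepR is produced and active.
Activator KepR is present, so *kosV* is transcribed.
→ *kosV* is ON.
c-di-GMP is present, so BexZ is inactive.
Fuculose is absent, so MorE is active.
With repressor MorE bound, *dovD* is not transcribed.
→ *dovD* is OFF.
Indole is present, so KosX is inactive.
Mevalonate is absent, so DovG is inactive.
Required activator DovG is absent, so *orvB* is not transcribed.
So OrvB is not produced.
MoO₄²⁻ is present, so MorM is inactive.
With no repressor bound, *orvF* is transcribed.
So OrvF is produced and active.
With repressor OrvF bound, *dulU* is not transcribed.
→ *dulU* is OFF.
1 of the 4 genes is transcribed.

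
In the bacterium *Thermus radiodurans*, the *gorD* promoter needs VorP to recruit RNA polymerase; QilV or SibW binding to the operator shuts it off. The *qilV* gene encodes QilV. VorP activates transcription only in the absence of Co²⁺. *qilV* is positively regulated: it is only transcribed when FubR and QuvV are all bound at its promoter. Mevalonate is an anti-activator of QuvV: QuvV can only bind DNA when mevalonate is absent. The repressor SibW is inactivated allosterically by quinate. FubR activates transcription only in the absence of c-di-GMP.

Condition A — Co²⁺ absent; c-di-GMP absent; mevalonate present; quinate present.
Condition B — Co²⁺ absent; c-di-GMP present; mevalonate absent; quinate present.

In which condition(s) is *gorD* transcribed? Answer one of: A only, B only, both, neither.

Condition A:
Co²⁺ is absent, so VorP is active.
c-di-GMP is absent, so FubR is active.
Mevalonate is present, so QuvV is inactive.
Required activator QuvV is absent, so *qilV* is not transcribed.
So QilV is not produced.
Quinate is present, so SibW is inactive.
No repressor is bound and VorP is active, so *gorD* is transcribed.
→ *gorD* is ON in A.
Condition B:
Co²⁺ is absent, so VorP is active.
c-di-GMP is present, so FubR is inactive.
Mevalonate is absent, so QuvV is active.
Required activator FubR is absent, so *qilV* is not transcribed.
So QilV is not produced.
Quinate is present, so SibW is inactive.
No repressor is bound and VorP is active, so *gorD* is transcribed.
→ *gorD* is ON in B.

both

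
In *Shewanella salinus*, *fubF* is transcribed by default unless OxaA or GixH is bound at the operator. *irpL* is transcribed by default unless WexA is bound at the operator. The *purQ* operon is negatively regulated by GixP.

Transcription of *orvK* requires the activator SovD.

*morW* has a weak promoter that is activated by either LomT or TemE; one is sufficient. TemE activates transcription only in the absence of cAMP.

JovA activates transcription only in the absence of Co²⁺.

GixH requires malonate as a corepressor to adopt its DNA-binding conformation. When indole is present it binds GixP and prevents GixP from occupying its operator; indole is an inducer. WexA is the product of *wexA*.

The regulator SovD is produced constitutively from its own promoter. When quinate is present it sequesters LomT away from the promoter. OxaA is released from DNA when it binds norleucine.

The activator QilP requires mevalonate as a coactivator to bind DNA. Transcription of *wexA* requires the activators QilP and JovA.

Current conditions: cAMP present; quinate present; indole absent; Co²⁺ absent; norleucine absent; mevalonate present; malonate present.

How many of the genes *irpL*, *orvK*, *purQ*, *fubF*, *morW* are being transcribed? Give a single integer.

Mevalonate is present, so QilP is active.
Co²⁺ is absent, so JovA is active.
No repressor is bound and QilP and JovA are active, so *wexA* is transcribed.
So WexA is produced and active.
With repressor WexA bound, *irpL* is not transcribed.
→ *irpL* is OFF.
SovD is produced constitutively and is active.
No repressor is bound and SovD is active, so *orvK* is transcribed.
→ *orvK* is ON.
Indole is absent, so GixP is active.
With repressor GixP bound, *purQ* is not transcribed.
→ *purQ* is OFF.
Norleucine is absent, so OxaA is active.
Malonate is present, so GixH is active.
With repressor OxaA bound, *fubF* is not transcribed.
→ *fubF* is OFF.
Quinate is present, so LomT is inactive.
cAMP is present, so TemE is inactive.
No activator is available at the *morW* promoter, so *morW* is not transcribed.
→ *morW* is OFF.
1 of the 5 genes is transcribed.

1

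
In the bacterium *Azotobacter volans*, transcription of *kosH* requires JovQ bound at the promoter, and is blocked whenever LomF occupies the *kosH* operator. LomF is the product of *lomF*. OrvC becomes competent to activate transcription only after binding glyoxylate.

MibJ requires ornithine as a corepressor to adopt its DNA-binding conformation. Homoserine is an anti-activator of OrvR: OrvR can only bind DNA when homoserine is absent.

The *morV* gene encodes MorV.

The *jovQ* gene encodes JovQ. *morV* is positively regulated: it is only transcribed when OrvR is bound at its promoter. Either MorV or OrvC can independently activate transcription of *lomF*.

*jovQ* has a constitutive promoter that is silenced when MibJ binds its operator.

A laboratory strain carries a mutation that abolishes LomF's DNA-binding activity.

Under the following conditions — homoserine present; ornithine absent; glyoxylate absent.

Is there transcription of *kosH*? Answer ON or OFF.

Ornithine is absent, so MibJ is inactive.
With no repressor bound, *jovQ* is transcribed.
So JovQ is produced and active.
LomF is non-functional in this strain, so it has no effect.
No repressor is bound and JovQ is active, so *kosH* is transcribed.

ON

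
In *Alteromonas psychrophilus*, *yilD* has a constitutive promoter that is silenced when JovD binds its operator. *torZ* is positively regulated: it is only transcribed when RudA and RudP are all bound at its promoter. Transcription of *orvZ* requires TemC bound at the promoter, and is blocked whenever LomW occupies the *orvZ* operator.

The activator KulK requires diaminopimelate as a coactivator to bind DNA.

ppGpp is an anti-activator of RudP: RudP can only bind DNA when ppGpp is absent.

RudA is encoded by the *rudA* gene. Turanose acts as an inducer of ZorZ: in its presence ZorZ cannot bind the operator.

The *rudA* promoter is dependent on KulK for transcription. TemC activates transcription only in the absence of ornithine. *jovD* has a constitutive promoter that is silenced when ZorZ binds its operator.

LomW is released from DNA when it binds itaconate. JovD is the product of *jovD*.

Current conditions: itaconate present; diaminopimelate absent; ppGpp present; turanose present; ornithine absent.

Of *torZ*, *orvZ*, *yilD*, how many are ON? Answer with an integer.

Diaminopimelate is absent, so KulK is inactive.
Required activator KulK is absent, so *rudA* is not transcribed.
So RudA is not produced.
ppGpp is present, so RudP is inactive.
Required activator RudA is absent, so *torZ* is not transcribed.
→ *torZ* is OFF.
Itaconate is present, so LomW is inactive.
Ornithine is absent, so TemC is active.
No repressor is bound and TemC is active, so *orvZ* is transcribed.
→ *orvZ* is ON.
Turanose is present, so ZorZ is inactive.
With no repressor bound, *jovD* is transcribed.
So JovD is produced and active.
With repressor JovD bound, *yilD* is not transcribed.
→ *yilD* is OFF.
1 of the 3 genes is transcribed.

1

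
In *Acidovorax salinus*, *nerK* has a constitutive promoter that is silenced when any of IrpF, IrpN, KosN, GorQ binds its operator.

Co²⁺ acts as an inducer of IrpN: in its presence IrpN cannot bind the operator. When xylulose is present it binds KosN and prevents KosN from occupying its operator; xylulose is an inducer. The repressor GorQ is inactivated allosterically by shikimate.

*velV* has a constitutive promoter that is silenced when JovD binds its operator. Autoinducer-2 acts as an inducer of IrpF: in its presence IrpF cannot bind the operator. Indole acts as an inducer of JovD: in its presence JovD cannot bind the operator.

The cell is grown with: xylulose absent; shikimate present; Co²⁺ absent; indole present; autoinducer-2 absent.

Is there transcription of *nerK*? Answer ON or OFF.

OFF

Autoinducer-2 is absent, so IrpF is active.
Co²⁺ is absent, so IrpN is active.
Xylulose is absent, so KosN is active.
Shikimate is present, so GorQ is inactive.
With repressor IrpF bound, *nerK* is not transcribed.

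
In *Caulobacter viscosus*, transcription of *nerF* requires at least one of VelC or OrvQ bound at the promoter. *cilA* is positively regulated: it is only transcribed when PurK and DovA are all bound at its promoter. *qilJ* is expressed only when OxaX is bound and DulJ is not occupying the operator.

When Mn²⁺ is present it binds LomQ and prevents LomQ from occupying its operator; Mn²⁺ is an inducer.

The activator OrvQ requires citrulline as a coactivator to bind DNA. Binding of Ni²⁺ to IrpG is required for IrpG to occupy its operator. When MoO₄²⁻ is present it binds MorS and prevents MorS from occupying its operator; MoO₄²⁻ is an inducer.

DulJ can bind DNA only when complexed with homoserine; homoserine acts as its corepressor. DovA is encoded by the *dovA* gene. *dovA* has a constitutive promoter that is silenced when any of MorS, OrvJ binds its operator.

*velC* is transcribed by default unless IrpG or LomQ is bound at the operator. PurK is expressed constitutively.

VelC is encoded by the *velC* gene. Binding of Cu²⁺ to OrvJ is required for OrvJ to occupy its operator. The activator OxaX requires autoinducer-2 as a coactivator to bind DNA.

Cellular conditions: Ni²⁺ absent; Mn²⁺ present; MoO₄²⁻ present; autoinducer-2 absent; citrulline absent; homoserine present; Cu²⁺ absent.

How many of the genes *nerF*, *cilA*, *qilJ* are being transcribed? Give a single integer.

Ni²⁺ is absent, so IrpG is inactive.
Mn²⁺ is present, so LomQ is inactive.
With no repressor bound, *velC* is transcribed.
So VelC is produced and active.
Citrulline is absent, so OrvQ is inactive.
Activator VelC is present, so *nerF* is transcribed.
→ *nerF* is ON.
PurK is produced constitutively and is active.
MoO₄²⁻ is present, so MorS is inactive.
Cu²⁺ is absent, so OrvJ is inactive.
With no repressor bound, *dovA* is transcribed.
So DovA is produced and active.
No repressor is bound and PurK and DovA are active, so *cilA* is transcribed.
→ *cilA* is ON.
Homoserine is present, so DulJ is active.
Autoinducer-2 is absent, so OxaX is inactive.
With repressor DulJ bound, *qilJ* is not transcribed.
→ *qilJ* is OFF.
2 of the 3 genes are transcribed.

2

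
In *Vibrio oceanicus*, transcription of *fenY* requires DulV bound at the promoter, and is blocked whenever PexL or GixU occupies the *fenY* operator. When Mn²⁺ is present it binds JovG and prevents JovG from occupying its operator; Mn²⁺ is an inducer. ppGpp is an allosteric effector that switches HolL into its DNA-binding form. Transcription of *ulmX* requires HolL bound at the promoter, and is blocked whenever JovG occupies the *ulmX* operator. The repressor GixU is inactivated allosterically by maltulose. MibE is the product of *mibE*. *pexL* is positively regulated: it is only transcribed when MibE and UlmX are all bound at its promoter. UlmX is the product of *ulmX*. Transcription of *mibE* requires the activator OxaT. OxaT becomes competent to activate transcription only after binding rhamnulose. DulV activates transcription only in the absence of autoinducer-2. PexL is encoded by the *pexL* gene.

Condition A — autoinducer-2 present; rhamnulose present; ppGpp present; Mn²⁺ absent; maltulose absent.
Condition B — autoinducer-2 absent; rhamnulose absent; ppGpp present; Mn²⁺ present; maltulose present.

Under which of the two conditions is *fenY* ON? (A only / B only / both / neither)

B only

Condition A:
Autoinducer-2 is present, so DulV is inactive.
Rhamnulose is present, so OxaT is active.
No repressor is bound and OxaT is active, so *mibE* is transcribed.
So MibE is produced and active.
ppGpp is present, so HolL is active.
Mn²⁺ is absent, so JovG is active.
With repressor JovG bound, *ulmX* is not transcribed.
So UlmX is not produced.
Required activator UlmX is absent, so *pexL* is not transcribed.
So PexL is not produced.
Maltulose is absent, so GixU is active.
With repressor GixU bound, *fenY* is not transcribed.
→ *fenY* is OFF in A.
Condition B:
Autoinducer-2 is absent, so DulV is active.
Rhamnulose is absent, so OxaT is inactive.
Required activator OxaT is absent, so *mibE* is not transcribed.
So MibE is not produced.
ppGpp is present, so HolL is active.
Mn²⁺ is present, so JovG is inactive.
No repressor is bound and HolL is active, so *ulmX* is transcribed.
So UlmX is produced and active.
Required activator MibE is absent, so *pexL* is not transcribed.
So PexL is not produced.
Maltulose is present, so GixU is inactive.
No repressor is bound and DulV is active, so *fenY* is transcribed.
→ *fenY* is ON in B.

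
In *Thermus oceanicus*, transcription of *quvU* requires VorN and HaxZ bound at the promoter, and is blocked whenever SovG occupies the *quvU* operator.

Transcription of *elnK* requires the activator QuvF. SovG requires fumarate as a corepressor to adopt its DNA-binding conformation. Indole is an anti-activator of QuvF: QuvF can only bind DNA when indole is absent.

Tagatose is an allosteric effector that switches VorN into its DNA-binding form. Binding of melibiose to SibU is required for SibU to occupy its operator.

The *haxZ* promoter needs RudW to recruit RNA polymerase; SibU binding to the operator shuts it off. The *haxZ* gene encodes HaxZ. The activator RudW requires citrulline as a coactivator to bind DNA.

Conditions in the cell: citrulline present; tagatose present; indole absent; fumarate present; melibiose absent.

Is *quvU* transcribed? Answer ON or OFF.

Fumarate is present, so SovG is active.
Tagatose is present, so VorN is active.
Citrulline is present, so RudW is active.
Melibiose is absent, so SibU is inactive.
No repressor is bound and RudW is active, so *haxZ* is transcribed.
So HaxZ is produced and active.
With repressor SovG bound, *quvU* is not transcribed.

OFF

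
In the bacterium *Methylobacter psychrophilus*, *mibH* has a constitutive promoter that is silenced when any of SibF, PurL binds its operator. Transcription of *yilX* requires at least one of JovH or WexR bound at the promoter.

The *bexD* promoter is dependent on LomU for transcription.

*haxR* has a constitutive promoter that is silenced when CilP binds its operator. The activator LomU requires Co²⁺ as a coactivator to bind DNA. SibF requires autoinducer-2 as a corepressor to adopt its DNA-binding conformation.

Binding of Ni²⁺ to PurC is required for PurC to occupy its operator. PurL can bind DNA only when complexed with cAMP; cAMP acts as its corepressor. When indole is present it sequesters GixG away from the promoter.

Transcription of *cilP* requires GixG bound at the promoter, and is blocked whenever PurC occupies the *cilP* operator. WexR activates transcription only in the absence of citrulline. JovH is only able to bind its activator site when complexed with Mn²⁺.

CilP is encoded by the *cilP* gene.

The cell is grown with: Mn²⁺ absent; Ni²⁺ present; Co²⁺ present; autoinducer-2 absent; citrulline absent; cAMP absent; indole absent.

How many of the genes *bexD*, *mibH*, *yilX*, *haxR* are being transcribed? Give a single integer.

4

Co²⁺ is present, so LomU is active.
No repressor is bound and LomU is active, so *bexD* is transcribed.
→ *bexD* is ON.
Autoinducer-2 is absent, so SibF is inactive.
cAMP is absent, so PurL is inactive.
With no repressor bound, *mibH* is transcribed.
→ *mibH* is ON.
Mn²⁺ is absent, so JovH is inactive.
Citrulline is absent, so WexR is active.
Activator WexR is present, so *yilX* is transcribed.
→ *yilX* is ON.
Ni²⁺ is present, so PurC is active.
Indole is absent, so GixG is active.
With repressor PurC bound, *cilP* is not transcribed.
So CilP is not produced.
With no repressor bound, *haxR* is transcribed.
→ *haxR* is ON.
4 of the 4 genes are transcribed.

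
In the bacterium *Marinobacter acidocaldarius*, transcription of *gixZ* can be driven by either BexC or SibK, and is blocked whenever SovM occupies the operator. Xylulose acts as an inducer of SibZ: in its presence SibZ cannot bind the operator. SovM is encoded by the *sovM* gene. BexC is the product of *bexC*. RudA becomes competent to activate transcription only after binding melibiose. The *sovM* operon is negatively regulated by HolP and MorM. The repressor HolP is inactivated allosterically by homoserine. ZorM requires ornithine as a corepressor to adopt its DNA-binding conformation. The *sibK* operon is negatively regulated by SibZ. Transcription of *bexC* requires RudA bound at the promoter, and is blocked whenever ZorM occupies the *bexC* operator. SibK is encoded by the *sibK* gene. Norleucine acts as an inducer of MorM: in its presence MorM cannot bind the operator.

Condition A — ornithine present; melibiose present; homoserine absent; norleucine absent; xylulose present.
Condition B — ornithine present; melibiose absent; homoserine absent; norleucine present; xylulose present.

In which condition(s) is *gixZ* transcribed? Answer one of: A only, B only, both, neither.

both

Condition A:
Ornithine is present, so ZorM is active.
Melibiose is present, so RudA is active.
With repressor ZorM bound, *bexC* is not transcribed.
So BexC is not produced.
Homoserine is absent, so HolP is active.
Norleucine is absent, so MorM is active.
With repressor HolP bound, *sovM* is not transcribed.
So SovM is not produced.
Xylulose is present, so SibZ is inactive.
With no repressor bound, *sibK* is transcribed.
So SibK is produced and active.
Activator SibK is present, so *gixZ* is transcribed.
→ *gixZ* is ON in A.
Condition B:
Ornithine is present, so ZorM is active.
Melibiose is absent, so RudA is inactive.
With repressor ZorM bound, *bexC* is not transcribed.
So BexC is not produced.
Homoserine is absent, so HolP is active.
Norleucine is present, so MorM is inactive.
With repressor HolP bound, *sovM* is not transcribed.
So SovM is not produced.
Xylulose is present, so SibZ is inactive.
With no repressor bound, *sibK* is transcribed.
So SibK is produced and active.
Activator SibK is present, so *gixZ* is transcribed.
→ *gixZ* is ON in B.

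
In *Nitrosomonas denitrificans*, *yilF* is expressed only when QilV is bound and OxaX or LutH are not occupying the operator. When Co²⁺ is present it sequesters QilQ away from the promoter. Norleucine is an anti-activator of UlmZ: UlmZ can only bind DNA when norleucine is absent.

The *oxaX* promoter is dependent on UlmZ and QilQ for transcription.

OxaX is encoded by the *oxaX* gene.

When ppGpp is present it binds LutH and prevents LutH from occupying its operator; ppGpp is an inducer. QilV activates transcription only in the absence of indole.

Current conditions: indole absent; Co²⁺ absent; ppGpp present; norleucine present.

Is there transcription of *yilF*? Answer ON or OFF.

Norleucine is present, so UlmZ is inactive.
Co²⁺ is absent, so QilQ is active.
Required activator UlmZ is absent, so *oxaX* is not transcribed.
So OxaX is not produced.
ppGpp is present, so LutH is inactive.
Indole is absent, so QilV is active.
No repressor is bound and QilV is active, so *yilF* is transcribed.

ON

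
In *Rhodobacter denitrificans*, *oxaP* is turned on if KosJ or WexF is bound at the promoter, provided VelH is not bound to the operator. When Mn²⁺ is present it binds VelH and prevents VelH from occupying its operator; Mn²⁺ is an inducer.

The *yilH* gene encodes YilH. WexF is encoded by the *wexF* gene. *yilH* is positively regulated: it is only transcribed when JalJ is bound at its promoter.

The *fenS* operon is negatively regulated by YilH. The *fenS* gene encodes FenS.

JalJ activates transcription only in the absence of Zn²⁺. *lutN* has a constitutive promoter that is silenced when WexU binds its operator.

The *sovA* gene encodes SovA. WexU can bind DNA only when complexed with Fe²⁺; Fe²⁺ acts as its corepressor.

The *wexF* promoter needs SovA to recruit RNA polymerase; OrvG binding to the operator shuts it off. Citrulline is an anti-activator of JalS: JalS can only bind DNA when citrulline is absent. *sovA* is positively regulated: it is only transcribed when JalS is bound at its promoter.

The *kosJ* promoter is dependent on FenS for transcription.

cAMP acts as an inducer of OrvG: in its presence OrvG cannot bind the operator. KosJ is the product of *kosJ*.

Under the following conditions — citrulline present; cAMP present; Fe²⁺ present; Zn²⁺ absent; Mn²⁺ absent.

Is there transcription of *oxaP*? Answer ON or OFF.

Zn²⁺ is absent, so JalJ is active.
No repressor is bound and JalJ is active, so *yilH* is transcribed.
So YilH is produced and active.
With repressor YilH bound, *fenS* is not transcribed.
So FenS is not produced.
Required activator FenS is absent, so *kosJ* is not transcribed.
So KosJ is not produced.
Citrulline is present, so JalS is inactive.
Required activator JalS is absent, so *sovA* is not transcribed.
So SovA is not produced.
cAMP is present, so OrvG is inactive.
Required activator SovA is absent, so *wexF* is not transcribed.
So WexF is not produced.
Mn²⁺ is absent, so VelH is active.
With repressor VelH bound, *oxaP* is not transcribed.

OFF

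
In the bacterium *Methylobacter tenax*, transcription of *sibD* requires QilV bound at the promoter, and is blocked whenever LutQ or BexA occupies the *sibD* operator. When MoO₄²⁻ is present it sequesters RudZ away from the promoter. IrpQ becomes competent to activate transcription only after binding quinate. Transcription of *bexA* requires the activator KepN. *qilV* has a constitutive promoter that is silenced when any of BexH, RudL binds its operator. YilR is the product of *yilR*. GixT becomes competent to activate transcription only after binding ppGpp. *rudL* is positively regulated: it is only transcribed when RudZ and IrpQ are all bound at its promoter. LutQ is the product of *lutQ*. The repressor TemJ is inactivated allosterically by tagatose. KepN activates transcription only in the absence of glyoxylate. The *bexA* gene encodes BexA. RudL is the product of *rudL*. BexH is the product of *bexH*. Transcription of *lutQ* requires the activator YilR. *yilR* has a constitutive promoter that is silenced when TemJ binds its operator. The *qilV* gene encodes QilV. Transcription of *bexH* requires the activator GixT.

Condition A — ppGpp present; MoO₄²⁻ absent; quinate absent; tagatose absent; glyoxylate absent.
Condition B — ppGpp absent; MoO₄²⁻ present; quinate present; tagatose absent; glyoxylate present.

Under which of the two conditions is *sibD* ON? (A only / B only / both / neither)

Condition A:
ppGpp is present, so GixT is active.
No repressor is bound and GixT is active, so *bexH* is transcribed.
So BexH is produced and active.
MoO₄²⁻ is absent, so RudZ is active.
Quinate is absent, so IrpQ is inactive.
Required activator IrpQ is absent, so *rudL* is not transcribed.
So RudL is not produced.
With repressor BexH bound, *qilV* is not transcribed.
So QilV is not produced.
Tagatose is absent, so TemJ is active.
With repressor TemJ bound, *yilR* is not transcribed.
So YilR is not produced.
Required activator YilR is absent, so *lutQ* is not transcribed.
So LutQ is not produced.
Glyoxylate is absent, so KepN is active.
No repressor is bound and KepN is active, so *bexA* is transcribed.
So BexA is produced and active.
With repressor BexA bound, *sibD* is not transcribed.
→ *sibD* is OFF in A.
Condition B:
ppGpp is absent, so GixT is inactive.
Required activator GixT is absent, so *bexH* is not transcribed.
So BexH is not produced.
MoO₄²⁻ is present, so RudZ is inactive.
Quinate is present, so IrpQ is active.
Required activator RudZ is absent, so *rudL* is not transcribed.
So RudL is not produced.
With no repressor bound, *qilV* is transcribed.
So QilV is produced and active.
Tagatose is absent, so TemJ is active.
With repressor TemJ bound, *yilR* is not transcribed.
So YilR is not produced.
Required activator YilR is absent, so *lutQ* is not transcribed.
So LutQ is not produced.
Glyoxylate is present, so KepN is inactive.
Required activator KepN is absent, so *bexA* is not transcribed.
So BexA is not produced.
No repressor is bound and QilV is active, so *sibD* is transcribed.
→ *sibD* is ON in B.

B only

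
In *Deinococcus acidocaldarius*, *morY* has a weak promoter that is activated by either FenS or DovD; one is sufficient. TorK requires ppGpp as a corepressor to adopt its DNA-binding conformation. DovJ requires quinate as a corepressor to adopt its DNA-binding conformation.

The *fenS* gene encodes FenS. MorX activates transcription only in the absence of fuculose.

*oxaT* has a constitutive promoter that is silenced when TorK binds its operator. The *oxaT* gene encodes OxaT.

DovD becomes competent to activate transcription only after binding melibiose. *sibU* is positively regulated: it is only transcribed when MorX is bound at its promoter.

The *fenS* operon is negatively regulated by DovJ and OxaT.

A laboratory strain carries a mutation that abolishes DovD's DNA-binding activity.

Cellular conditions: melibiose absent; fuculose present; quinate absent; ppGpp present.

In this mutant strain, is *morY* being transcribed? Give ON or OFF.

Quinate is absent, so DovJ is inactive.
ppGpp is present, so TorK is active.
With repressor TorK bound, *oxaT* is not transcribed.
So OxaT is not produced.
With no repressor bound, *fenS* is transcribed.
So FenS is produced and active.
DovD is non-functional in this strain, so it has no effect.
Activator FenS is present, so *morY* is transcribed.

ON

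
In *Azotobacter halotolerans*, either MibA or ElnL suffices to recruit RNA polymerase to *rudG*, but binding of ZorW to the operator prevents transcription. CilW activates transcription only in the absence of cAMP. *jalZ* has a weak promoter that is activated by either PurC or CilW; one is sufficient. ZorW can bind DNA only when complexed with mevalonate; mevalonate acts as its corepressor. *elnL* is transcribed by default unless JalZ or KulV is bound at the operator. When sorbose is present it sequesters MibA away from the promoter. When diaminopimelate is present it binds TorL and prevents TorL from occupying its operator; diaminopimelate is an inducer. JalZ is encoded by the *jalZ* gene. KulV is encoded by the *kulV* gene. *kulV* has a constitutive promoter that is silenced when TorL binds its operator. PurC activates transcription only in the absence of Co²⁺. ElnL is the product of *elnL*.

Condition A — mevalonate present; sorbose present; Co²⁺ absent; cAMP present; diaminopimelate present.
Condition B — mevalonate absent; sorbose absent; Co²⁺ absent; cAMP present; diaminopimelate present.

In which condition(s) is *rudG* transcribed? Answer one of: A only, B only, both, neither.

B only

Condition A:
Mevalonate is present, so ZorW is active.
Sorbose is present, so MibA is inactive.
Co²⁺ is absent, so PurC is active.
cAMP is present, so CilW is inactive.
Activator PurC is present, so *jalZ* is transcribed.
So JalZ is produced and active.
Diaminopimelate is present, so TorL is inactive.
With no repressor bound, *kulV* is transcribed.
So KulV is produced and active.
With repressor JalZ bound, *elnL* is not transcribed.
So ElnL is not produced.
With repressor ZorW bound, *rudG* is not transcribed.
→ *rudG* is OFF in A.
Condition B:
Mevalonate is absent, so ZorW is inactive.
Sorbose is absent, so MibA is active.
Co²⁺ is absent, so PurC is active.
cAMP is present, so CilW is inactive.
Activator PurC is present, so *jalZ* is transcribed.
So JalZ is produced and active.
Diaminopimelate is present, so TorL is inactive.
With no repressor bound, *kulV* is transcribed.
So KulV is produced and active.
With repressor JalZ bound, *elnL* is not transcribed.
So ElnL is not produced.
Activator MibA is present, so *rudG* is transcribed.
→ *rudG* is ON in B.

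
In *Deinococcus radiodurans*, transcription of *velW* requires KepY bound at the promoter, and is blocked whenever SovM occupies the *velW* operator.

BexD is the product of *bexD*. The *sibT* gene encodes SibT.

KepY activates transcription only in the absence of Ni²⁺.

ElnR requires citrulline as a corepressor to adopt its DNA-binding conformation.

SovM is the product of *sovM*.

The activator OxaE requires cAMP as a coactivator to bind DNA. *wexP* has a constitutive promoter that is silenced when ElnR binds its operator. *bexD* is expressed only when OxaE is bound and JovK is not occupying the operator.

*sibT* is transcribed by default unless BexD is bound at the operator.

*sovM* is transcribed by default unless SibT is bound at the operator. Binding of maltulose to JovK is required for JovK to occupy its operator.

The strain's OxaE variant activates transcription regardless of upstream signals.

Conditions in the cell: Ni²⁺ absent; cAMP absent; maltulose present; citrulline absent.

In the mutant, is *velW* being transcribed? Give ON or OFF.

Ni²⁺ is absent, so KepY is active.
Maltulose is present, so JovK is active.
OxaE is constitutively active in this strain.
With repressor JovK bound, *bexD* is not transcribed.
So BexD is not produced.
With no repressor bound, *sibT* is transcribed.
So SibT is produced and active.
With repressor SibT bound, *sovM* is not transcribed.
So SovM is not produced.
No repressor is bound and KepY is active, so *velW* is transcribed.

ON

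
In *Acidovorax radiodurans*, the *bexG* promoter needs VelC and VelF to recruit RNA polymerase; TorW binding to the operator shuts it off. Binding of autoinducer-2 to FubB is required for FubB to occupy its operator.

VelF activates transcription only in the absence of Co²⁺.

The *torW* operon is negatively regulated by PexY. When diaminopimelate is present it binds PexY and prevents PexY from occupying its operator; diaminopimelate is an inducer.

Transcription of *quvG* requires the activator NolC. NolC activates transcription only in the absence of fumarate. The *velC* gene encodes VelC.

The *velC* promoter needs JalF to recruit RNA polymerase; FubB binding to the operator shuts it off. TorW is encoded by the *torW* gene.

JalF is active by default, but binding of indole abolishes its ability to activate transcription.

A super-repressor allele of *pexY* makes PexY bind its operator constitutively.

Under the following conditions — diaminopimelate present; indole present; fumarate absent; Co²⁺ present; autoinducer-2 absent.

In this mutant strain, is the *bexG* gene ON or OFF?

Indole is present, so JalF is inactive.
Autoinducer-2 is absent, so FubB is inactive.
Required activator JalF is absent, so *velC* is not transcribed.
So VelC is not produced.
PexY is constitutively active in this strain.
With repressor PexY bound, *torW* is not transcribed.
So TorW is not produced.
Co²⁺ is present, so VelF is inactive.
Required activator VelC is absent, so *bexG* is not transcribed.

OFF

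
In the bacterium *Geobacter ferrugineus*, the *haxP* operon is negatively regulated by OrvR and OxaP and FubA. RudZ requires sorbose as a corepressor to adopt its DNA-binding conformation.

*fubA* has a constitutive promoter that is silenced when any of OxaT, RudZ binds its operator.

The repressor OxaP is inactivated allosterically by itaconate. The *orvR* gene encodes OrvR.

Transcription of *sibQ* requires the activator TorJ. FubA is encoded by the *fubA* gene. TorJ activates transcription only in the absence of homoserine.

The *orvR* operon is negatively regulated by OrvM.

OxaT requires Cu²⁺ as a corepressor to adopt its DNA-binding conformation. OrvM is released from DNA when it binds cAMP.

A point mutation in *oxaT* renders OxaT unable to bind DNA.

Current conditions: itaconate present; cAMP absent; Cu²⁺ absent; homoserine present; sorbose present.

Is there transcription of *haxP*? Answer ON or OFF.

ON

cAMP is absent, so OrvM is active.
With repressor OrvM bound, *orvR* is not transcribed.
So OrvR is not produced.
Itaconate is present, so OxaP is inactive.
OxaT is non-functional in this strain, so it has no effect.
Sorbose is present, so RudZ is active.
With repressor RudZ bound, *fubA* is not transcribed.
So FubA is not produced.
With no repressor bound, *haxP* is transcribed.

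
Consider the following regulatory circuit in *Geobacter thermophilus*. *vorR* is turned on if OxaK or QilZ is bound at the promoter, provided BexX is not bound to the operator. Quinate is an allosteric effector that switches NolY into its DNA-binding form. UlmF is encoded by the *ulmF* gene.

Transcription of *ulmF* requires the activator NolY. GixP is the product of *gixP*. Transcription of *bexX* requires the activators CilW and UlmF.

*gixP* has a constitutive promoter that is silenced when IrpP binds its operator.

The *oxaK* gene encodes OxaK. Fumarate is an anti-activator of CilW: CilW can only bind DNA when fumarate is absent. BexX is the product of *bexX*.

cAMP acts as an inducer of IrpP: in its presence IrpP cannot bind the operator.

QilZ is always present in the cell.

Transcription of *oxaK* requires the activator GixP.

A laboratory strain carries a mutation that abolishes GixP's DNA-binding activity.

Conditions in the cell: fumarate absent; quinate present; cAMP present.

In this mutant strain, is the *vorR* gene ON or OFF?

GixP is non-functional in this strain, so it has no effect.
Required activator GixP is absent, so *oxaK* is not transcribed.
So OxaK is not produced.
Fumarate is absent, so CilW is active.
Quinate is present, so NolY is active.
No repressor is bound and NolY is active, so *ulmF* is transcribed.
So UlmF is produced and active.
No repressor is bound and CilW and UlmF are active, so *bexX* is transcribed.
So BexX is produced and active.
QilZ is produced constitutively and is active.
With repressor BexX bound, *vorR* is not transcribed.

OFF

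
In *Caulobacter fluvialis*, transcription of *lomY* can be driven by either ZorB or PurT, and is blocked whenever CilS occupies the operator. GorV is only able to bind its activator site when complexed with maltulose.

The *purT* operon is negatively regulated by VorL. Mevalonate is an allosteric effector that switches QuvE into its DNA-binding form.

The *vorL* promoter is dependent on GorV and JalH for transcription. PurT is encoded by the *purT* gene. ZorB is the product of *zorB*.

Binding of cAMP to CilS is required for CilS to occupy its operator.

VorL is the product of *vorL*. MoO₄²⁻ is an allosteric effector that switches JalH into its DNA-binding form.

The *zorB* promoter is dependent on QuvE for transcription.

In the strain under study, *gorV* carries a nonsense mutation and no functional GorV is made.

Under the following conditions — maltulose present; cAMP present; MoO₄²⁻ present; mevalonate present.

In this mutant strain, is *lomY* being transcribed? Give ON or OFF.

OFF

Mevalonate is present, so QuvE is active.
No repressor is bound and QuvE is active, so *zorB* is transcribed.
So ZorB is produced and active.
GorV is non-functional in this strain, so it has no effect.
MoO₄²⁻ is present, so JalH is active.
Required activator GorV is absent, so *vorL* is not transcribed.
So VorL is not produced.
With no repressor bound, *purT* is transcribed.
So PurT is produced and active.
cAMP is present, so CilS is active.
With repressor CilS bound, *lomY* is not transcribed.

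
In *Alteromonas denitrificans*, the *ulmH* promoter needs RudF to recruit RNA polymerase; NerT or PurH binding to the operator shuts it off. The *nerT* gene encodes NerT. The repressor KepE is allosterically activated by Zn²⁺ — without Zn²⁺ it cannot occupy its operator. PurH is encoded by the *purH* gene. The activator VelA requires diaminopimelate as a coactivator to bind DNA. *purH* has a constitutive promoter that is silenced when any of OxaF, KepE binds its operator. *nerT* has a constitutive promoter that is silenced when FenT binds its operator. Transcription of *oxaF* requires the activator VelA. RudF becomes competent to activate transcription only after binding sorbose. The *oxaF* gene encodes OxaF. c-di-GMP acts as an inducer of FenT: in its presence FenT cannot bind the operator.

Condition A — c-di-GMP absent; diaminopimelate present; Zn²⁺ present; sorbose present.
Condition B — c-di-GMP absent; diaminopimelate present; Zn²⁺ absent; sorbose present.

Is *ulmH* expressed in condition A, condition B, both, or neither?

both

Condition A:
c-di-GMP is absent, so FenT is active.
With repressor FenT bound, *nerT* is not transcribed.
So NerT is not produced.
Diaminopimelate is present, so VelA is active.
No repressor is bound and VelA is active, so *oxaF* is transcribed.
So OxaF is produced and active.
Zn²⁺ is present, so KepE is active.
With repressor OxaF bound, *purH* is not transcribed.
So PurH is not produced.
Sorbose is present, so RudF is active.
No repressor is bound and RudF is active, so *ulmH* is transcribed.
→ *ulmH* is ON in A.
Condition B:
c-di-GMP is absent, so FenT is active.
With repressor FenT bound, *nerT* is not transcribed.
So NerT is not produced.
Diaminopimelate is present, so VelA is active.
No repressor is bound and VelA is active, so *oxaF* is transcribed.
So OxaF is produced and active.
Zn²⁺ is absent, so KepE is inactive.
With repressor OxaF bound, *purH* is not transcribed.
So PurH is not produced.
Sorbose is present, so RudF is active.
No repressor is bound and RudF is active, so *ulmH* is transcribed.
→ *ulmH* is ON in B.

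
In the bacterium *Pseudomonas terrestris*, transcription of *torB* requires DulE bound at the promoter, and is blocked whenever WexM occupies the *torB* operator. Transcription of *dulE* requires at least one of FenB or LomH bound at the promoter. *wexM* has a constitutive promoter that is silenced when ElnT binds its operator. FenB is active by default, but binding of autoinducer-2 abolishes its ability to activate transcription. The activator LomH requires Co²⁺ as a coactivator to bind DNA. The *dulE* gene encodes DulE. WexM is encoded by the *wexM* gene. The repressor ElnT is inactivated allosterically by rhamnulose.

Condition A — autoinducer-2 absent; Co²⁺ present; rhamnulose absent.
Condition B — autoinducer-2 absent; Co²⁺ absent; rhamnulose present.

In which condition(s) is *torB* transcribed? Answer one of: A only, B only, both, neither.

Condition A:
Autoinducer-2 is absent, so FenB is active.
Co²⁺ is present, so LomH is active.
Activator FenB is present, so *dulE* is transcribed.
So DulE is produced and active.
Rhamnulose is absent, so ElnT is active.
With repressor ElnT bound, *wexM* is not transcribed.
So WexM is not produced.
No repressor is bound and DulE is active, so *torB* is transcribed.
→ *torB* is ON in A.
Condition B:
Autoinducer-2 is absent, so FenB is active.
Co²⁺ is absent, so LomH is inactive.
Activator FenB is present, so *dulE* is transcribed.
So DulE is produced and active.
Rhamnulose is present, so ElnT is inactive.
With no repressor bound, *wexM* is transcribed.
So WexM is produced and active.
With repressor WexM bound, *torB* is not transcribed.
→ *torB* is OFF in B.

A only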